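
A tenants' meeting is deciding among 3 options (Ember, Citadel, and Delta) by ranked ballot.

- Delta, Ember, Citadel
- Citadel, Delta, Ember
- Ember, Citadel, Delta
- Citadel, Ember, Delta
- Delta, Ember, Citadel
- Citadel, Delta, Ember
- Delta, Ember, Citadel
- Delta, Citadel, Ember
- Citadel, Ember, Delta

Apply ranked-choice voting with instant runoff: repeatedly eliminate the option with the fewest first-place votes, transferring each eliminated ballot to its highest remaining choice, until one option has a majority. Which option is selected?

Round 1: Citadel 4, Delta 4, Ember 1. Ember has the fewest and is eliminated.
Round 2: Citadel 5, Delta 4. Citadel has a majority.

Citadel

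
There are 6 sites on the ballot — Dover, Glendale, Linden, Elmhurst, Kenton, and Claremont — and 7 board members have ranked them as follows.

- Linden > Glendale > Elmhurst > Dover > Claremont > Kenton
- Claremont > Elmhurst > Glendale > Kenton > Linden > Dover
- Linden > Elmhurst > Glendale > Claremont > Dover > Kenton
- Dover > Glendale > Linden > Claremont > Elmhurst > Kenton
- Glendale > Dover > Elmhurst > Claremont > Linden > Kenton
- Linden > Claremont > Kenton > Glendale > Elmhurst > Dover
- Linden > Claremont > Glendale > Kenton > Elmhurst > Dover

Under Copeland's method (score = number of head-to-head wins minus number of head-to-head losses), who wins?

Linden

Pairwise results:
  Dover vs Glendale: Glendale wins 6–1.
  Dover vs Linden: Linden wins 5–2.
  Dover vs Elmhurst: Elmhurst wins 5–2.
  Dover vs Kenton: Dover wins 4–3.
  Dover vs Claremont: Claremont wins 4–3.
  Glendale vs Linden: Linden wins 4–3.
  Glendale vs Elmhurst: Glendale wins 5–2.
  Glendale vs Kenton: Glendale wins 6–1.
  Glendale vs Claremont: Glendale wins 4–3.
  Linden vs Elmhurst: Linden wins 5–2.
  Linden vs Kenton: Linden wins 6–1.
  Linden vs Claremont: Linden wins 5–2.
  Elmhurst vs Kenton: Elmhurst wins 5–2.
  Elmhurst vs Claremont: Claremont wins 4–3.
  Kenton vs Claremont: Claremont wins 7–0.
Copeland scores (wins − losses):
  Dover: 1 − 4 = -3
  Glendale: 4 − 1 = 3
  Linden: 5 − 0 = 5
  Elmhurst: 2 − 3 = -1
  Kenton: 0 − 5 = -5
  Claremont: 3 − 2 = 1
Linden has the best Copeland score.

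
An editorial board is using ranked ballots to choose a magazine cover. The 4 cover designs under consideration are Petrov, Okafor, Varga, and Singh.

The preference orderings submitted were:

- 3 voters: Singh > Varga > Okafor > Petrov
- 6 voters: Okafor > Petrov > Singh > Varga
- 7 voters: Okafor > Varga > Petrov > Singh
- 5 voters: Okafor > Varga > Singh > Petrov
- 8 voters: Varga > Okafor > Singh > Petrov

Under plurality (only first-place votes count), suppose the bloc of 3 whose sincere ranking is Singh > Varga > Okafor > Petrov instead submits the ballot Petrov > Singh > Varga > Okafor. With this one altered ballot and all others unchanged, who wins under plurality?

Okafor

First-place totals with the altered ballot: Petrov 3, Okafor 18, Varga 8, Singh 0.
The winner is unchanged: still Okafor.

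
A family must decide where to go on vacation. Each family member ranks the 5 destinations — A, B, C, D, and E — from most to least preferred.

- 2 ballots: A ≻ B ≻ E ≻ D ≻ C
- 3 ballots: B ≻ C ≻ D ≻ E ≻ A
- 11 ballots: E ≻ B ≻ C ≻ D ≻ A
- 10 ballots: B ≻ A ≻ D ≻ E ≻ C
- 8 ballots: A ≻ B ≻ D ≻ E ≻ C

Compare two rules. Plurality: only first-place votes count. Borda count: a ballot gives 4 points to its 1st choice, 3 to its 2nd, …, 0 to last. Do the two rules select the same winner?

Plurality first-place counts: A 10, B 13, C 0, D 0, E 11 → B.
Borda totals: A 70, B 115, C 31, D 55, E 69 → B.
The two rules agree on B.

Yes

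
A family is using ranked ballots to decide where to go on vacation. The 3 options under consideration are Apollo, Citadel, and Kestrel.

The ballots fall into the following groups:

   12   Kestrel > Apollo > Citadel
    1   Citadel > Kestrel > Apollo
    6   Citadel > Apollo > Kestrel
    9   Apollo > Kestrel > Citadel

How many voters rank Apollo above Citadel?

Ballots ranking Apollo above Citadel: 12+9 = 21.
Ballots ranking Citadel above Apollo: 1+6 = 7.
So 21 of 28 voters prefer Apollo to Citadel.

21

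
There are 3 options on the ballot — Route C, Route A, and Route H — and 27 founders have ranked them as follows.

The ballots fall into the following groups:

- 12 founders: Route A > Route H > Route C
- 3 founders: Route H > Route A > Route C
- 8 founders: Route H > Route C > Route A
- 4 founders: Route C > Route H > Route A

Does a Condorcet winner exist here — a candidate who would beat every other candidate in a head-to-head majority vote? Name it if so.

Head-to-head results (27 voters total):
Route C vs Route A: Route A wins 15–12.
Route C vs Route H: Route H wins 23–4.
Route A vs Route H: Route H wins 15–12.
Route H beats each rival — Route C (23–4), Route A (15–12) — so Route H is the Condorcet winner.

Route H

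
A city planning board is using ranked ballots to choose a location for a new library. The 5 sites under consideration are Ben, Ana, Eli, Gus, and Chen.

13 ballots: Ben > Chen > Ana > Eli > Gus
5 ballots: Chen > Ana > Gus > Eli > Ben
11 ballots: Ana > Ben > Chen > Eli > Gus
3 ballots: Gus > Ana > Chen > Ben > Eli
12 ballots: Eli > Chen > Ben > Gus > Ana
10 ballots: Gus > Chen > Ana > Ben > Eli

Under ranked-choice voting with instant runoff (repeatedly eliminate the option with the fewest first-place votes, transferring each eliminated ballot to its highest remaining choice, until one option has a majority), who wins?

Ana

Round 1: Ben 13, Gus 13, Eli 12, Ana 11, Chen 5. Chen has the fewest and is eliminated.
Round 2: Ana 16, Ben 13, Gus 13, Eli 12. Eli has the fewest and is eliminated.
Round 3: Ben 25, Ana 16, Gus 13. Gus has the fewest and is eliminated.
Round 4: Ana 29, Ben 25. Ana has a majority.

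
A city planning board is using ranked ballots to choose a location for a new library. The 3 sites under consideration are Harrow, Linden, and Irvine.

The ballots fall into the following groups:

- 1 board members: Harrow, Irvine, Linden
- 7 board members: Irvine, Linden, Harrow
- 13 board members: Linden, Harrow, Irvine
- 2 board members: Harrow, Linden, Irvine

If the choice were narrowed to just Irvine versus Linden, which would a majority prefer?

Linden

Ballots ranking Irvine above Linden: 1+7 = 8.
Ballots ranking Linden above Irvine: 13+2 = 15.
Linden wins the head-to-head, 15–8.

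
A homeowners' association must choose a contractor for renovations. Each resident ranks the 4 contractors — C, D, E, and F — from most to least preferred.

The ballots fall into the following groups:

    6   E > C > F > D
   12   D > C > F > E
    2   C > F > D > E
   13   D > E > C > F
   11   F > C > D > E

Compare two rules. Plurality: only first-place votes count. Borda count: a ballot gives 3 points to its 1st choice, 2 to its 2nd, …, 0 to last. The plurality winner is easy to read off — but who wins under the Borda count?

D

Plurality first-place counts: C 2, D 25, E 6, F 11 → D.
Borda totals: C 77, D 88, E 44, F 55 → D.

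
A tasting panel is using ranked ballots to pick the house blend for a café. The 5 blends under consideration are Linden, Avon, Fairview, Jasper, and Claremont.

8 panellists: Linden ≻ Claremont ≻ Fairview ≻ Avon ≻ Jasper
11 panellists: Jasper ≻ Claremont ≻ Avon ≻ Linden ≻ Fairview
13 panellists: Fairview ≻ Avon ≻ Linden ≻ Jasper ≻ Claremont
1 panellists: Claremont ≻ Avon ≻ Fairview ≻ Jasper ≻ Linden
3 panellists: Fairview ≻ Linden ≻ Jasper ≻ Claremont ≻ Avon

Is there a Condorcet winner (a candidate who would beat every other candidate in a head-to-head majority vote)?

No

Head-to-head results (36 voters total):
Linden vs Avon: Avon wins 25–11.
Linden vs Fairview: Linden wins 19–17.
Linden vs Jasper: Linden wins 24–12.
Linden vs Claremont: Linden wins 24–12.
Avon vs Fairview: Fairview wins 24–12.
Avon vs Jasper: Avon wins 22–14.
Avon vs Claremont: Claremont wins 23–13.
Fairview vs Jasper: Fairview wins 25–11.
Fairview vs Claremont: Claremont wins 20–16.
Jasper vs Claremont: Jasper wins 27–9.
No candidate beats all others: Linden beats Fairview beats Avon beats Linden, a majority cycle.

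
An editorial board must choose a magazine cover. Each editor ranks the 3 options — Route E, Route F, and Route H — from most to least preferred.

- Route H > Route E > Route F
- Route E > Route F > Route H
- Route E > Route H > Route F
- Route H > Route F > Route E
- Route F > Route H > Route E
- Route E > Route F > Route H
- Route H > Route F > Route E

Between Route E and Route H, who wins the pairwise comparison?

Route H

Ballots ranking Route E above Route H: 3.
Ballots ranking Route H above Route E: 4.
Route H wins the head-to-head, 4–3.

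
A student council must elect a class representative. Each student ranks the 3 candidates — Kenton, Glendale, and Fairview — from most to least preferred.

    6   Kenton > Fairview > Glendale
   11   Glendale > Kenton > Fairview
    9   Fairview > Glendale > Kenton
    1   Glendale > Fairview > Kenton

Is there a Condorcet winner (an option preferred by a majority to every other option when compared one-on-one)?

Head-to-head results (27 voters total):
Kenton vs Glendale: Glendale wins 21–6.
Kenton vs Fairview: Kenton wins 17–10.
Glendale vs Fairview: Fairview wins 15–12.
No candidate beats all others: Kenton beats Fairview beats Glendale beats Kenton, a majority cycle.

No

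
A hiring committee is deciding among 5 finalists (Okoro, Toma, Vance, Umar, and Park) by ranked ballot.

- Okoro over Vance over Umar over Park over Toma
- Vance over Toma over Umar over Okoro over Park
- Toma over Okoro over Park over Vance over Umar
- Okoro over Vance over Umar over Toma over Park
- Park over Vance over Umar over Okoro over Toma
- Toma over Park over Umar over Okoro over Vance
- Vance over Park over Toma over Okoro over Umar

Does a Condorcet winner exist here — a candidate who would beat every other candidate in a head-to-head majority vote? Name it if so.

No Condorcet winner

Head-to-head results (7 voters total):
Okoro vs Toma: Toma wins 4–3.
Okoro vs Vance: Okoro wins 4–3.
Okoro vs Umar: Okoro wins 4–3.
Okoro vs Park: Okoro wins 4–3.
Toma vs Vance: Vance wins 5–2.
Toma vs Umar: Toma wins 4–3.
Toma vs Park: Toma wins 4–3.
Vance vs Umar: Vance wins 6–1.
Vance vs Park: Vance wins 4–3.
Umar vs Park: Park wins 4–3.
No candidate beats all others: Okoro beats Vance beats Toma beats Okoro, a majority cycle.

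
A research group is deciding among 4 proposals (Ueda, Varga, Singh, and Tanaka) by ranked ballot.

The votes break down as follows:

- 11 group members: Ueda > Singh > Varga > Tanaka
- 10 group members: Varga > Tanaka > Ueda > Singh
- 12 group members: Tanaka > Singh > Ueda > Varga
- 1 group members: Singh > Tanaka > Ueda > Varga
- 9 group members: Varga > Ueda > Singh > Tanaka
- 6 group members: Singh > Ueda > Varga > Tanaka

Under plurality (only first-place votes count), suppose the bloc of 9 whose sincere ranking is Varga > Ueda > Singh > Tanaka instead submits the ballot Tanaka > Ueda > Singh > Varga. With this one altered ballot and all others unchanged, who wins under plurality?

First-place totals with the altered ballot: Ueda 11, Varga 10, Singh 7, Tanaka 21.
The switch changes the winner from Varga to Tanaka.

Tanaka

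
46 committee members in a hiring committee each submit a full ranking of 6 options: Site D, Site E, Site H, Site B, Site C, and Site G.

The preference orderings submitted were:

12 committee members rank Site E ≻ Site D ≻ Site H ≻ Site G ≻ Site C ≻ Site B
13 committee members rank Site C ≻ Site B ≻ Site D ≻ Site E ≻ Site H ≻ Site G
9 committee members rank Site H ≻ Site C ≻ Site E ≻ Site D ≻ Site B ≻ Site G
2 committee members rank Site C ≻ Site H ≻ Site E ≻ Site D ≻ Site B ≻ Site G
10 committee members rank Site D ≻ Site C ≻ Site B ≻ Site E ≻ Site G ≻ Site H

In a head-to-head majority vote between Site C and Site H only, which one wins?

Ballots ranking Site C above Site H: 13+2+10 = 25.
Ballots ranking Site H above Site C: 12+9 = 21.
Site C wins the head-to-head, 25–21.

Site C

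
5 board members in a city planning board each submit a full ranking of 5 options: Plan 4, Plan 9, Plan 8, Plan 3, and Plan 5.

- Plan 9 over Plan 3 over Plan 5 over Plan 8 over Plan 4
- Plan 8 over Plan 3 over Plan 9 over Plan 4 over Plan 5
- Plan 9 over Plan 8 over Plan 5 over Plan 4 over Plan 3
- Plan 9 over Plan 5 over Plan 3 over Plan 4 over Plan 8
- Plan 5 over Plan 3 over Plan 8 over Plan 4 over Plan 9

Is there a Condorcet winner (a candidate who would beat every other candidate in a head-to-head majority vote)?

Head-to-head results (5 voters total):
Plan 4 vs Plan 9: Plan 9 wins 4–1.
Plan 4 vs Plan 8: Plan 8 wins 4–1.
Plan 4 vs Plan 3: Plan 3 wins 4–1.
Plan 4 vs Plan 5: Plan 5 wins 4–1.
Plan 9 vs Plan 8: Plan 9 wins 3–2.
Plan 9 vs Plan 3: Plan 9 wins 3–2.
Plan 9 vs Plan 5: Plan 9 wins 4–1.
Plan 8 vs Plan 3: Plan 3 wins 3–2.
Plan 8 vs Plan 5: Plan 5 wins 3–2.
Plan 3 vs Plan 5: Plan 5 wins 3–2.
Plan 9 beats each rival — Plan 4 (4–1), Plan 8 (3–2), Plan 3 (3–2), Plan 5 (4–1) — so Plan 9 is the Condorcet winner.

Yes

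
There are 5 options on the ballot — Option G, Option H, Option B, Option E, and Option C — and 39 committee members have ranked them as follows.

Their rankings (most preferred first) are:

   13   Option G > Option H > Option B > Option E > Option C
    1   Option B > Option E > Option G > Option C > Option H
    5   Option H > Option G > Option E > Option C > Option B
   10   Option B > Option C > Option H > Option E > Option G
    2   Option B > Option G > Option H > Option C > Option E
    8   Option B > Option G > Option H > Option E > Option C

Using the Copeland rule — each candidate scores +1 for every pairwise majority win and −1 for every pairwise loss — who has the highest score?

Option B

Pairwise results:
  Option G vs Option H: Option G wins 24–15.
  Option G vs Option B: Option B wins 21–18.
  Option G vs Option E: Option G wins 28–11.
  Option G vs Option C: Option G wins 29–10.
  Option H vs Option B: Option B wins 21–18.
  Option H vs Option E: Option H wins 38–1.
  Option H vs Option C: Option H wins 28–11.
  Option B vs Option E: Option B wins 34–5.
  Option B vs Option C: Option B wins 34–5.
  Option E vs Option C: Option E wins 27–12.
Copeland scores (wins − losses):
  Option G: 3 − 1 = 2
  Option H: 2 − 2 = 0
  Option B: 4 − 0 = 4
  Option E: 1 − 3 = -2
  Option C: 0 − 4 = -4
Option B has the best Copeland score.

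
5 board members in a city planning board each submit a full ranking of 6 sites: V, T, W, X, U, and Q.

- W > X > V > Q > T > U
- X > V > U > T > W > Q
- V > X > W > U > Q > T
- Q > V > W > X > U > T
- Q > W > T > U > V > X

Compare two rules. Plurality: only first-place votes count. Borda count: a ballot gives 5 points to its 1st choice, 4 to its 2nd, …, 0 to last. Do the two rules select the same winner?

Plurality first-place counts: V 1, T 0, W 1, X 1, U 0, Q 2 → Q.
Borda totals: V 17, T 6, W 16, X 15, U 8, Q 13 → V.
The two rules disagree: plurality picks Q, Borda picks V.

No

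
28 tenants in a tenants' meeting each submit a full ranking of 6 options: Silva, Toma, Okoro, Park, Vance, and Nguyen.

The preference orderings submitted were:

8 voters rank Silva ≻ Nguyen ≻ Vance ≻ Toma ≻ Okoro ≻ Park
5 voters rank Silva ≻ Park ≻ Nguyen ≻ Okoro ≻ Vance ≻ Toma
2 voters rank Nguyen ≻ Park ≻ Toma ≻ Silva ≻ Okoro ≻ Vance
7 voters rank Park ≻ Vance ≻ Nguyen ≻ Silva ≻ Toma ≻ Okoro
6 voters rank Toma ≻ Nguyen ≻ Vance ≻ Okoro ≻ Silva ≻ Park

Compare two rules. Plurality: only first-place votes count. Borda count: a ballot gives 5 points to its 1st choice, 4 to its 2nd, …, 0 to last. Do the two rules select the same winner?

No

Plurality first-place counts: Silva 13, Toma 6, Okoro 0, Park 7, Vance 0, Nguyen 2 → Silva.
Borda totals: Silva 89, Toma 59, Okoro 32, Park 63, Vance 75, Nguyen 102 → Nguyen.
The two rules disagree: plurality picks Silva, Borda picks Nguyen.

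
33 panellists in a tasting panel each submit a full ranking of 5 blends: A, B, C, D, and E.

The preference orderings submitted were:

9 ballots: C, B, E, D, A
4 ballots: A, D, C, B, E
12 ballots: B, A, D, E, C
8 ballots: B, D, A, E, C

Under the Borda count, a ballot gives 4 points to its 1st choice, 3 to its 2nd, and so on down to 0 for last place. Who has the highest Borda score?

Borda scores:
  A: 9·0 + 4·4 + 12·3 + 8·2 = 68
  B: 9·3 + 4·1 + 12·4 + 8·4 = 111
  C: 9·4 + 4·2 + 12·0 + 8·0 = 44
  D: 9·1 + 4·3 + 12·2 + 8·3 = 69
  E: 9·2 + 4·0 + 12·1 + 8·1 = 38
B has the highest total.

B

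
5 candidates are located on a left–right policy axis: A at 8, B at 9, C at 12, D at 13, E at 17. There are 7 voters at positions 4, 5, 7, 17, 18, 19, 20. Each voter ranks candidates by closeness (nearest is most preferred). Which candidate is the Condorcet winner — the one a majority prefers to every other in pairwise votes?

With single-peaked preferences on a line, the Condorcet winner is the candidate closest to the median voter.
The median voter (position 17) is closest to E at 17.
Check: E vs D — voters closer to E: 4 of 7.

E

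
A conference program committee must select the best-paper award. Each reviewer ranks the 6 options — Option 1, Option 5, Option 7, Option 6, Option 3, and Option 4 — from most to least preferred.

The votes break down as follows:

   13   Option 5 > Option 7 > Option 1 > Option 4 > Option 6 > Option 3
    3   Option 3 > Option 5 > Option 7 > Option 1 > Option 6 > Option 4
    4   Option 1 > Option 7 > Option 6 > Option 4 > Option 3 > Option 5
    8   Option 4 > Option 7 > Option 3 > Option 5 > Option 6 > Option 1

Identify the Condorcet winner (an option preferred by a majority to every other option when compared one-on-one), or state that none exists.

There is no Condorcet winner

Head-to-head results (28 voters total):
Option 1 vs Option 5: Option 5 wins 24–4.
Option 1 vs Option 7: Option 7 wins 24–4.
Option 1 vs Option 6: Option 1 wins 20–8.
Option 1 vs Option 3: Option 1 wins 17–11.
Option 1 vs Option 4: Option 1 wins 20–8.
Option 5 vs Option 7: Option 5 wins 16–12.
Option 5 vs Option 6: Option 5 wins 24–4.
Option 5 vs Option 3: Option 3 wins 15–13.
Option 5 vs Option 4: Option 5 wins 16–12.
Option 7 vs Option 6: Option 7 wins 28–0.
Option 7 vs Option 3: Option 7 wins 25–3.
Option 7 vs Option 4: Option 7 wins 20–8.
Option 6 vs Option 3: Option 6 wins 17–11.
Option 6 vs Option 4: Option 4 wins 21–7.
Option 3 vs Option 4: Option 4 wins 25–3.
No candidate beats all others: Option 1 beats Option 3 beats Option 5 beats Option 1, a majority cycle.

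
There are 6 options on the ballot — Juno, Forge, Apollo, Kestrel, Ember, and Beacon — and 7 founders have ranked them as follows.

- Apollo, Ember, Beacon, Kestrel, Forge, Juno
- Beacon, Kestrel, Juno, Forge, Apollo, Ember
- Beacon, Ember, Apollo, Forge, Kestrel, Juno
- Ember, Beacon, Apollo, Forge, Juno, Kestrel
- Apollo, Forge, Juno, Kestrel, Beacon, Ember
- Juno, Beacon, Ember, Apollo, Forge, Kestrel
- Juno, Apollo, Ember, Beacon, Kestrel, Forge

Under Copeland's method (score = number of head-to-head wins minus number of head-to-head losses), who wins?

Beacon

Pairwise results:
  Juno vs Forge: Forge wins 4–3.
  Juno vs Apollo: Apollo wins 4–3.
  Juno vs Kestrel: Juno wins 4–3.
  Juno vs Ember: Juno wins 4–3.
  Juno vs Beacon: Beacon wins 4–3.
  Forge vs Apollo: Apollo wins 6–1.
  Forge vs Kestrel: Forge wins 4–3.
  Forge vs Ember: Ember wins 5–2.
  Forge vs Beacon: Beacon wins 6–1.
  Apollo vs Kestrel: Apollo wins 6–1.
  Apollo vs Ember: Apollo wins 4–3.
  Apollo vs Beacon: Beacon wins 4–3.
  Kestrel vs Ember: Ember wins 5–2.
  Kestrel vs Beacon: Beacon wins 6–1.
  Ember vs Beacon: Beacon wins 4–3.
Copeland scores (wins − losses):
  Juno: 2 − 3 = -1
  Forge: 2 − 3 = -1
  Apollo: 4 − 1 = 3
  Kestrel: 0 − 5 = -5
  Ember: 2 − 3 = -1
  Beacon: 5 − 0 = 5
Beacon has the best Copeland score.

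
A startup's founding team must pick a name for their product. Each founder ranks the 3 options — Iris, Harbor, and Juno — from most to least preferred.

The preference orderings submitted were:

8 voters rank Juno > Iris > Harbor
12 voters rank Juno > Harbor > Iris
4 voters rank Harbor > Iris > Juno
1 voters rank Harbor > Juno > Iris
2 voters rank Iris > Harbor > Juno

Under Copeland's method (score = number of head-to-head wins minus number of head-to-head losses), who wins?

Juno

Pairwise results:
  Iris vs Harbor: Harbor wins 17–10.
  Iris vs Juno: Juno wins 21–6.
  Harbor vs Juno: Juno wins 20–7.
Copeland scores (wins − losses):
  Iris: 0 − 2 = -2
  Harbor: 1 − 1 = 0
  Juno: 2 − 0 = 2
Juno has the best Copeland score.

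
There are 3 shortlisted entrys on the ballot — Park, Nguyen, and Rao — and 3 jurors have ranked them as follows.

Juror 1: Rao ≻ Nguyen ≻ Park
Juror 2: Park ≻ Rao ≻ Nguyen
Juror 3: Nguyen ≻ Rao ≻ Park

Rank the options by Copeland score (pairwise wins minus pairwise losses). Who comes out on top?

Pairwise results:
  Park vs Nguyen: Nguyen wins 2–1.
  Park vs Rao: Rao wins 2–1.
  Nguyen vs Rao: Rao wins 2–1.
Copeland scores (wins − losses):
  Park: 0 − 2 = -2
  Nguyen: 1 − 1 = 0
  Rao: 2 − 0 = 2
Rao has the best Copeland score.

Rao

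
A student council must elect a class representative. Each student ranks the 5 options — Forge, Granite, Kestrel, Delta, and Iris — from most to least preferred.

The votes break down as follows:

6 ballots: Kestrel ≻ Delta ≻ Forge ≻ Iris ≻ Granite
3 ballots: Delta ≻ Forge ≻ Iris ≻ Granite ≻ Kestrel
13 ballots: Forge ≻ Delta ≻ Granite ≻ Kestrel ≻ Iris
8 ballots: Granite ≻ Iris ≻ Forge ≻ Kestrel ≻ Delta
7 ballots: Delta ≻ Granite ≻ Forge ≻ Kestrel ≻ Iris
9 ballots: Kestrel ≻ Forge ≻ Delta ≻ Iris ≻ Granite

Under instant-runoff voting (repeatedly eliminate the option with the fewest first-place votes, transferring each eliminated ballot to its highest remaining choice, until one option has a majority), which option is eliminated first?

Round 1: Kestrel 15, Forge 13, Delta 10, Granite 8, Iris 0. Iris has the fewest and is eliminated.
Round 2: Kestrel 15, Forge 13, Delta 10, Granite 8. Granite has the fewest and is eliminated.
Round 3: Forge 21, Kestrel 15, Delta 10. Delta has the fewest and is eliminated.
Round 4: Forge 31, Kestrel 15. Forge has a majority.

Iris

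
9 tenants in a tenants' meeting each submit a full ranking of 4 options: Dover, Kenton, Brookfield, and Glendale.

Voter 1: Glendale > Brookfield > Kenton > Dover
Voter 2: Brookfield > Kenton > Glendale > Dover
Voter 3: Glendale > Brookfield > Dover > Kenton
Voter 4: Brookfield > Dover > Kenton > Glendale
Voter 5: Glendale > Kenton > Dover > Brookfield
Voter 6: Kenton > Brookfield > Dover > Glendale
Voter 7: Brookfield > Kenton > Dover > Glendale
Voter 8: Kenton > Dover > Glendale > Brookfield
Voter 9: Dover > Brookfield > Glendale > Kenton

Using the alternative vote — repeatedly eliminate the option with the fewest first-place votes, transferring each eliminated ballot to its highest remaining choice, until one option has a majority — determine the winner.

Brookfield

Round 1: Brookfield 3, Glendale 3, Kenton 2, Dover 1. Dover has the fewest and is eliminated.
Round 2: Brookfield 4, Glendale 3, Kenton 2. Kenton has the fewest and is eliminated.
Round 3: Brookfield 5, Glendale 4. Brookfield has a majority.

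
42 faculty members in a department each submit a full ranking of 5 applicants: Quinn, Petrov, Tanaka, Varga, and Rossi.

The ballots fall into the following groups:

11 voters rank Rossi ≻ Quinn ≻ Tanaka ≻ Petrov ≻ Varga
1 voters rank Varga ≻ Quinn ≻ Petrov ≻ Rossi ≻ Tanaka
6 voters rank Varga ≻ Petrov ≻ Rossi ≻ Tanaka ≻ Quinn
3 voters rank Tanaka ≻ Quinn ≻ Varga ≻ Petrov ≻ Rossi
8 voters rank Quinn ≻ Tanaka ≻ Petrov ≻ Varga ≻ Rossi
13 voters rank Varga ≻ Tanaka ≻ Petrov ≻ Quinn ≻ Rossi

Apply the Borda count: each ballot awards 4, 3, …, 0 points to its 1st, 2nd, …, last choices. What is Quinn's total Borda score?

Borda scores:
  Quinn: 11·3 + 3 + 6·0 + 3·3 + 8·4 + 13·1 = 90
  Petrov: 11·1 + 2 + 6·3 + 3·1 + 8·2 + 13·2 = 76
  Tanaka: 11·2 + 0 + 6·1 + 3·4 + 8·3 + 13·3 = 103
  Varga: 11·0 + 4 + 6·4 + 3·2 + 8·1 + 13·4 = 94
  Rossi: 11·4 + 1 + 6·2 + 3·0 + 8·0 + 13·0 = 57

90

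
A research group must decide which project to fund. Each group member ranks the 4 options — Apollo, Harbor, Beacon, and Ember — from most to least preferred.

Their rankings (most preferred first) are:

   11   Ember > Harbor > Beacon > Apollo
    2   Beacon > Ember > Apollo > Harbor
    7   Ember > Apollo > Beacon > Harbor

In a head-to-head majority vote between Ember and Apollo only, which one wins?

Ballots ranking Ember above Apollo: 11+2+7 = 20.
Ballots ranking Apollo above Ember: 0.
Ember wins the head-to-head, 20–0.

Ember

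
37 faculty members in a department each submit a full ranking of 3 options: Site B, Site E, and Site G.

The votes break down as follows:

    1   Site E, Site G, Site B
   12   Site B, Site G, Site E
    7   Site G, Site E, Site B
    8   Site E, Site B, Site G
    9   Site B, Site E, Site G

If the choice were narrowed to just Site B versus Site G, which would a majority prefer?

Ballots ranking Site B above Site G: 12+8+9 = 29.
Ballots ranking Site G above Site B: 1+7 = 8.
Site B wins the head-to-head, 29–8.

Site B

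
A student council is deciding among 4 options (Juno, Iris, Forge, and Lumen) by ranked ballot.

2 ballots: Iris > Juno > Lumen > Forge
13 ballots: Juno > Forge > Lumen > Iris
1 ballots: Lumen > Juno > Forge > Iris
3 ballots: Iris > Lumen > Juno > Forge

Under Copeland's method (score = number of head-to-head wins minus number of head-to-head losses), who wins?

Pairwise results:
  Juno vs Iris: Juno wins 14–5.
  Juno vs Forge: Juno wins 19–0.
  Juno vs Lumen: Juno wins 15–4.
  Iris vs Forge: Forge wins 14–5.
  Iris vs Lumen: Lumen wins 14–5.
  Forge vs Lumen: Forge wins 13–6.
Copeland scores (wins − losses):
  Juno: 3 − 0 = 3
  Iris: 0 − 3 = -3
  Forge: 2 − 1 = 1
  Lumen: 1 − 2 = -1
Juno has the best Copeland score.

Juno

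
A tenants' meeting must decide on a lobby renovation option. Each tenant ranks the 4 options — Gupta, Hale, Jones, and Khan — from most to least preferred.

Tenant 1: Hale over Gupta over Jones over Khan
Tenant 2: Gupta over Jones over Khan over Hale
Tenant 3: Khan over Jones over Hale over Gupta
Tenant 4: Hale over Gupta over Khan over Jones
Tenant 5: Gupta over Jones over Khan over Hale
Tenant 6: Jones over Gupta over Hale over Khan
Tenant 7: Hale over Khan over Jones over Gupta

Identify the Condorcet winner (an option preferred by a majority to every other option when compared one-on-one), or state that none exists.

None — there is no Condorcet winner

Head-to-head results (7 voters total):
Gupta vs Hale: Hale wins 4–3.
Gupta vs Jones: Gupta wins 4–3.
Gupta vs Khan: Gupta wins 5–2.
Hale vs Jones: Jones wins 4–3.
Hale vs Khan: Hale wins 4–3.
Jones vs Khan: Jones wins 4–3.
No candidate beats all others: Gupta beats Jones beats Hale beats Gupta, a majority cycle.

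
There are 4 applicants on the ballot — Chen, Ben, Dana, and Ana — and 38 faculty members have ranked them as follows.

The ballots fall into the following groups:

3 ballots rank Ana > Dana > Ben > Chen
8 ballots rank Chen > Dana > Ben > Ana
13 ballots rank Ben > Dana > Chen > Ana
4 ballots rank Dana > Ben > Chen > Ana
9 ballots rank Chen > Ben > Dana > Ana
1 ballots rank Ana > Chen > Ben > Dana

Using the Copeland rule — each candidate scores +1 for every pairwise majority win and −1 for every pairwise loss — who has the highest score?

Pairwise results:
  Chen vs Ben: Ben wins 20–18.
  Chen vs Dana: Dana wins 20–18.
  Chen vs Ana: Chen wins 34–4.
  Ben vs Dana: Ben wins 23–15.
  Ben vs Ana: Ben wins 34–4.
  Dana vs Ana: Dana wins 34–4.
Copeland scores (wins − losses):
  Chen: 1 − 2 = -1
  Ben: 3 − 0 = 3
  Dana: 2 − 1 = 1
  Ana: 0 − 3 = -3
Ben has the best Copeland score.

Ben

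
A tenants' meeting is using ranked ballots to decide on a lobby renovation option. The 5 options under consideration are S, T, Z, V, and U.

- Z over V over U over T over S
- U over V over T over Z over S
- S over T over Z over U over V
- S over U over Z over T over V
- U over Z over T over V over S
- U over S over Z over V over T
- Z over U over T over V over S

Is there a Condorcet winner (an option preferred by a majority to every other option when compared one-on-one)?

Yes

Head-to-head results (7 voters total):
S vs T: T wins 4–3.
S vs Z: Z wins 4–3.
S vs V: V wins 4–3.
S vs U: U wins 5–2.
T vs Z: Z wins 5–2.
T vs V: T wins 4–3.
T vs U: U wins 6–1.
Z vs V: Z wins 6–1.
Z vs U: U wins 4–3.
V vs U: U wins 6–1.
U beats each rival — S (5–2), T (6–1), Z (4–3), V (6–1) — so U is the Condorcet winner.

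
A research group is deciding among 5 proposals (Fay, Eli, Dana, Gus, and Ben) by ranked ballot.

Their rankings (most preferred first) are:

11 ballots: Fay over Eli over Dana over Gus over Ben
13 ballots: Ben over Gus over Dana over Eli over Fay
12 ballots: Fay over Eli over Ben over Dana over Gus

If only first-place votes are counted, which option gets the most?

First-place vote totals:
  Fay: 23
  Eli: 0
  Dana: 0
  Gus: 0
  Ben: 13
Fay has the most first-place votes.

Fay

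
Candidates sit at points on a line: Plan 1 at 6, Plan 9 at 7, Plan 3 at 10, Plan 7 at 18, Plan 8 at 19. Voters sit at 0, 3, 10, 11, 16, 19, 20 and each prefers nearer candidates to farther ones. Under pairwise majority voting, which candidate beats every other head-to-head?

With single-peaked preferences on a line, the Condorcet winner is the candidate closest to the median voter.
The median voter (position 11) is closest to Plan 3 at 10.
Check: Plan 3 vs Plan 8 — voters closer to Plan 3: 4 of 7.

Plan 3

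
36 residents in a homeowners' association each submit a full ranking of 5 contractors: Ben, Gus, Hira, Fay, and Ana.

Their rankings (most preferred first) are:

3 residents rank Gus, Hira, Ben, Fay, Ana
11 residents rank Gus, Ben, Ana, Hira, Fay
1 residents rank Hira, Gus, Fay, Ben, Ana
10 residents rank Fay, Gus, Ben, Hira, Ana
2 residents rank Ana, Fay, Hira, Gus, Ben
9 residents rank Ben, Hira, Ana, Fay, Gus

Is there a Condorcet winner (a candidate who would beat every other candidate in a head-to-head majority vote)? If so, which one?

There is no Condorcet winner

Head-to-head results (36 voters total):
Ben vs Gus: Gus wins 27–9.
Ben vs Hira: Ben wins 30–6.
Ben vs Fay: Ben wins 23–13.
Ben vs Ana: Ben wins 34–2.
Gus vs Hira: Gus wins 24–12.
Gus vs Fay: Fay wins 21–15.
Gus vs Ana: Gus wins 25–11.
Hira vs Fay: Hira wins 24–12.
Hira vs Ana: Hira wins 23–13.
Fay vs Ana: Ana wins 22–14.
No candidate beats all others: Ben beats Fay beats Gus beats Ben, a majority cycle.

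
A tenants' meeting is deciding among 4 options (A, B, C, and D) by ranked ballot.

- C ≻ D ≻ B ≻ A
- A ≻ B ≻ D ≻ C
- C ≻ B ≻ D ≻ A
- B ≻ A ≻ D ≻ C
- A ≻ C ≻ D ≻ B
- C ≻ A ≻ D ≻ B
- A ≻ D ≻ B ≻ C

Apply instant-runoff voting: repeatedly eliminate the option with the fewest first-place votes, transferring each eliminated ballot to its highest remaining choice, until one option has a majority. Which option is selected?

Round 1: A 3, C 3, B 1, D 0. D has the fewest and is eliminated.
Round 2: A 3, C 3, B 1. B has the fewest and is eliminated.
Round 3: A 4, C 3. A has a majority.

A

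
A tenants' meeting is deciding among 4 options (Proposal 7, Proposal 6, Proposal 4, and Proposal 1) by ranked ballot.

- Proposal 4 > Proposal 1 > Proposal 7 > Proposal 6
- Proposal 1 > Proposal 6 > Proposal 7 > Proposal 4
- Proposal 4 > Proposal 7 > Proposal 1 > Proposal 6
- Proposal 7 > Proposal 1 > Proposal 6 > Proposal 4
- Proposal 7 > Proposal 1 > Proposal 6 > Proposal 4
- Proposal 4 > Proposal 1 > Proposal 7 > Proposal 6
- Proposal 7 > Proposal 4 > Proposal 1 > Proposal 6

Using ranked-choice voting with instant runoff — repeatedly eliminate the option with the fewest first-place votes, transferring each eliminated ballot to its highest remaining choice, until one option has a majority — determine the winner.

Round 1: Proposal 7 3, Proposal 4 3, Proposal 1 1, Proposal 6 0. Proposal 6 has the fewest and is eliminated.
Round 2: Proposal 7 3, Proposal 4 3, Proposal 1 1. Proposal 1 has the fewest and is eliminated.
Round 3: Proposal 7 4, Proposal 4 3. Proposal 7 has a majority.

Proposal 7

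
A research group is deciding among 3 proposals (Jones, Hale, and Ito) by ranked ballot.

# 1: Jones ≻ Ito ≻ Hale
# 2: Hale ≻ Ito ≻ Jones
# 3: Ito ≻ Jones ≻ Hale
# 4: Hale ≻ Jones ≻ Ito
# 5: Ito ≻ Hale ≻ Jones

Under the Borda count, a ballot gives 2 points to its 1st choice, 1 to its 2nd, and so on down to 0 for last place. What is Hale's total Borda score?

5

Borda scores:
  Jones: 2 + 0 + 1 + 1 + 0 = 4
  Hale: 0 + 2 + 0 + 2 + 1 = 5
  Ito: 1 + 1 + 2 + 0 + 2 = 6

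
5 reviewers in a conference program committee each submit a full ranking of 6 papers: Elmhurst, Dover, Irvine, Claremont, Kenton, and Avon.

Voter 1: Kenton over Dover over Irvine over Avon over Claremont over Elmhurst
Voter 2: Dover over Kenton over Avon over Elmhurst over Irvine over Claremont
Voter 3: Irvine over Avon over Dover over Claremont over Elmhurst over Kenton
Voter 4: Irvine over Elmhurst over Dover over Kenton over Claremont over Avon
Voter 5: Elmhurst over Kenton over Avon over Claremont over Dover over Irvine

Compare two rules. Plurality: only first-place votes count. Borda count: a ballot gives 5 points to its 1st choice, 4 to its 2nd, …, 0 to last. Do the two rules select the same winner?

Plurality first-place counts: Elmhurst 1, Dover 1, Irvine 2, Claremont 0, Kenton 1, Avon 0 → Irvine.
Borda totals: Elmhurst 12, Dover 16, Irvine 14, Claremont 6, Kenton 15, Avon 12 → Dover.
The two rules disagree: plurality picks Irvine, Borda picks Dover.

No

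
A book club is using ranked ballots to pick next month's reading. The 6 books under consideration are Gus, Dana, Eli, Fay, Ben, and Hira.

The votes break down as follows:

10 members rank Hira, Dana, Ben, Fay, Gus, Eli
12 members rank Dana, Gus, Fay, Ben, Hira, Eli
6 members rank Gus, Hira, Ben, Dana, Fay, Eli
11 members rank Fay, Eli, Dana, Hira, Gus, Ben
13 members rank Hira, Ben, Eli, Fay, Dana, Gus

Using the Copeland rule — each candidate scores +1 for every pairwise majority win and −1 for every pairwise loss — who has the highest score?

Pairwise results:
  Gus vs Dana: Dana wins 46–6.
  Gus vs Eli: Gus wins 28–24.
  Gus vs Fay: Fay wins 34–18.
  Gus vs Ben: Gus wins 29–23.
  Gus vs Hira: Hira wins 34–18.
  Dana vs Eli: Dana wins 28–24.
  Dana vs Fay: Dana wins 28–24.
  Dana vs Ben: Dana wins 33–19.
  Dana vs Hira: Hira wins 29–23.
  Eli vs Fay: Fay wins 39–13.
  Eli vs Ben: Ben wins 41–11.
  Eli vs Hira: Hira wins 41–11.
  Fay vs Ben: Ben wins 29–23.
  Fay vs Hira: Hira wins 29–23.
  Ben vs Hira: Hira wins 40–12.
Copeland scores (wins − losses):
  Gus: 2 − 3 = -1
  Dana: 4 − 1 = 3
  Eli: 0 − 5 = -5
  Fay: 2 − 3 = -1
  Ben: 2 − 3 = -1
  Hira: 5 − 0 = 5
Hira has the best Copeland score.

Hira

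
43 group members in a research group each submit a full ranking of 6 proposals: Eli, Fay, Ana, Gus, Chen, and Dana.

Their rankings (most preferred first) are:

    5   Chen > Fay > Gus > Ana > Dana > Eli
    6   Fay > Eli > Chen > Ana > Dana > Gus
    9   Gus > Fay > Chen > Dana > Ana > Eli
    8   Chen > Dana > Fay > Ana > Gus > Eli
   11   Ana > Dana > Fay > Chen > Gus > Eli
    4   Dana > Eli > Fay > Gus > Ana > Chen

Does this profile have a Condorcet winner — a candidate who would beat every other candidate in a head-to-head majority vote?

No

Head-to-head results (43 voters total):
Eli vs Fay: Fay wins 39–4.
Eli vs Ana: Ana wins 33–10.
Eli vs Gus: Gus wins 33–10.
Eli vs Chen: Chen wins 33–10.
Eli vs Dana: Dana wins 37–6.
Fay vs Ana: Fay wins 32–11.
Fay vs Gus: Fay wins 34–9.
Fay vs Chen: Fay wins 30–13.
Fay vs Dana: Dana wins 23–20.
Ana vs Gus: Ana wins 25–18.
Ana vs Chen: Chen wins 28–15.
Ana vs Dana: Ana wins 22–21.
Gus vs Chen: Chen wins 30–13.
Gus vs Dana: Dana wins 29–14.
Chen vs Dana: Chen wins 28–15.
No candidate beats all others: Fay beats Ana beats Dana beats Fay, a majority cycle.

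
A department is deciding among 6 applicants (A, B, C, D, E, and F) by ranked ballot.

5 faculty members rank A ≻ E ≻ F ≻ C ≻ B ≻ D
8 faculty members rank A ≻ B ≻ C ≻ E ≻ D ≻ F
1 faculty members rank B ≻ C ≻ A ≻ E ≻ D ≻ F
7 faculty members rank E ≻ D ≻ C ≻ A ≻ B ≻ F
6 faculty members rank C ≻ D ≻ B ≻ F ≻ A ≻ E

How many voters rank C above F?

Ballots ranking C above F: 8+1+7+6 = 22.
Ballots ranking F above C: 5.
So 22 of 27 voters prefer C to F.

22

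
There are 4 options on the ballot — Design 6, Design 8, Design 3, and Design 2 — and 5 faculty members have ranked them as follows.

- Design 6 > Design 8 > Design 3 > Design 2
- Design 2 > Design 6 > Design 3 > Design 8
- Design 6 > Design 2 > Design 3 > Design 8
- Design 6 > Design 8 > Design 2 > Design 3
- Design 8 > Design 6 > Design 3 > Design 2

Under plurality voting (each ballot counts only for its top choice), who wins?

Design 6

First-place vote totals:
  Design 6: 3
  Design 8: 1
  Design 3: 0
  Design 2: 1
Design 6 has the most first-place votes.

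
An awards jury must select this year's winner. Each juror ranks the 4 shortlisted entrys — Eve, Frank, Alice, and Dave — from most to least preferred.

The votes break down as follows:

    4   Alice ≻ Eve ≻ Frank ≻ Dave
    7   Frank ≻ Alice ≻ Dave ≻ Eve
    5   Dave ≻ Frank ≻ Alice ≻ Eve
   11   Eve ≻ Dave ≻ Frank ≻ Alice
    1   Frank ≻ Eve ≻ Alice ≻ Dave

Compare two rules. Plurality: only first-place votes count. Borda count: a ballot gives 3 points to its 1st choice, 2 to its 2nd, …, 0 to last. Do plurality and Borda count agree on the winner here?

No

Plurality first-place counts: Eve 11, Frank 8, Alice 4, Dave 5 → Eve.
Borda totals: Eve 43, Frank 49, Alice 32, Dave 44 → Frank.
The two rules disagree: plurality picks Eve, Borda picks Frank.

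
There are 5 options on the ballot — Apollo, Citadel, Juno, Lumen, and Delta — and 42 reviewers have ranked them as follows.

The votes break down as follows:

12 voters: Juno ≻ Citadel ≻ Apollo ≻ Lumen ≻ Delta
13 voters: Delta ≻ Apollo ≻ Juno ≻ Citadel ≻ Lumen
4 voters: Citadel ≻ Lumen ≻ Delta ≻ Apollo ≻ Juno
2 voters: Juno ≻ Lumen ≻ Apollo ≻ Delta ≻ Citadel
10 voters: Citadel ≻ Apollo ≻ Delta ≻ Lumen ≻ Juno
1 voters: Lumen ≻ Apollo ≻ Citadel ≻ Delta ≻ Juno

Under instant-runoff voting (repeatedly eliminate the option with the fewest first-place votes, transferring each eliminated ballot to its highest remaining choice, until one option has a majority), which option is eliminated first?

Round 1: Citadel 14, Juno 14, Delta 13, Lumen 1, Apollo 0. Apollo has the fewest and is eliminated.
Round 2: Citadel 14, Juno 14, Delta 13, Lumen 1. Lumen has the fewest and is eliminated.
Round 3: Citadel 15, Juno 14, Delta 13. Delta has the fewest and is eliminated.
Round 4: Juno 27, Citadel 15. Juno has a majority.

Apollo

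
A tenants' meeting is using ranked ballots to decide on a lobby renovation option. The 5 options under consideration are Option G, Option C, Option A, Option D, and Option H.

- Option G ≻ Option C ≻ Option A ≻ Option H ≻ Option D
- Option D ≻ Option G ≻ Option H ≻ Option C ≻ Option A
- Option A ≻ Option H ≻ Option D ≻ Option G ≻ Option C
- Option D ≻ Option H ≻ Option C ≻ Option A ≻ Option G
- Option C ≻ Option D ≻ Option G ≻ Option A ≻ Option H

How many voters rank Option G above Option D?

1

Ballots ranking Option G above Option D: 1.
Ballots ranking Option D above Option G: 4.
So 1 of 5 voters prefer Option G to Option D.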